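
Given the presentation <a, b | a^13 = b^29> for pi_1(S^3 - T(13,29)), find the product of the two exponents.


The relation is a^13 = b^29.
Product of exponents = 13 * 29
= 377

377


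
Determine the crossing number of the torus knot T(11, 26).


For a torus knot T(p, q) with gcd(p,q)=1,
the crossing number is min(p*(q-1), q*(p-1)).
p*(q-1) = 11*25 = 275
q*(p-1) = 26*10 = 260
min(275, 260) = 260

260


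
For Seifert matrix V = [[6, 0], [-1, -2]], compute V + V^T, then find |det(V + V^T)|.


Step 1: Form V + V^T where V = [[6, 0], [-1, -2]]
  V^T = [[6, -1], [0, -2]]
  V + V^T = [[12, -1], [-1, -4]]
Step 2: det(V + V^T) = 12*(-4) - (-1)*(-1)
  = -48 - 1 = -49
Step 3: Knot determinant = |det(V + V^T)| = |-49| = 49

49


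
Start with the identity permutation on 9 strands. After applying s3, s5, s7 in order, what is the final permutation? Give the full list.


Starting with identity [1, 2, 3, 4, 5, 6, 7, 8, 9].
Apply generators in sequence:
  After s3: [1, 2, 4, 3, 5, 6, 7, 8, 9]
  After s5: [1, 2, 4, 3, 6, 5, 7, 8, 9]
  After s7: [1, 2, 4, 3, 6, 5, 8, 7, 9]
Final permutation: [1, 2, 4, 3, 6, 5, 8, 7, 9]

[1, 2, 4, 3, 6, 5, 8, 7, 9]


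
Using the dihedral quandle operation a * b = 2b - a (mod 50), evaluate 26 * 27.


26 * 27 = 2*27 - 26 mod 50
= 54 - 26 mod 50
= 28 mod 50 = 28

28


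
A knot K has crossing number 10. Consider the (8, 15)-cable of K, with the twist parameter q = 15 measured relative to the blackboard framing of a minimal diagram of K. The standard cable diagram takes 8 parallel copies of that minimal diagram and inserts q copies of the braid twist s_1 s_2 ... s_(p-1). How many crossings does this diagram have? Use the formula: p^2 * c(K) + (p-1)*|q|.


Step 1: Each of the c(K) crossings of the companion diagram becomes p*p = p^2 crossings among the p parallel strands, and each of the |q| twists s_1 s_2 ... s_(p-1) adds (p-1) crossings.
  Crossings = p^2 * c(K) + (p-1)*|q|
Step 2: = 8^2 * 10 + (8-1)*15
Step 3: = 64*10 + 7*15
Step 4: = 640 + 105 = 745

745


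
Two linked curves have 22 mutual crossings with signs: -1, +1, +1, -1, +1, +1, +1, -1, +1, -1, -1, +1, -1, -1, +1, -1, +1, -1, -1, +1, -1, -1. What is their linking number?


Step 1: Count positive crossings: 10
Step 2: Count negative crossings: 12
Step 3: Sum of signs = 10 - 12 = -2
Step 4: Linking number = sum/2 = -2/2 = -1

-1


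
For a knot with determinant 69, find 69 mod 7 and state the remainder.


Step 1: A knot is p-colorable if and only if p divides its determinant.
Step 2: Compute 69 mod 7.
69 = 9 * 7 + 6
Step 3: 69 mod 7 = 6
Step 4: The knot is 7-colorable: no

6


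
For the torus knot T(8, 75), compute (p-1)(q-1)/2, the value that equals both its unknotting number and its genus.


For a torus knot T(p,q), both the unknotting number and genus equal (p-1)(q-1)/2.
= (8-1)(75-1)/2
= 7*74/2
= 518/2 = 259

259


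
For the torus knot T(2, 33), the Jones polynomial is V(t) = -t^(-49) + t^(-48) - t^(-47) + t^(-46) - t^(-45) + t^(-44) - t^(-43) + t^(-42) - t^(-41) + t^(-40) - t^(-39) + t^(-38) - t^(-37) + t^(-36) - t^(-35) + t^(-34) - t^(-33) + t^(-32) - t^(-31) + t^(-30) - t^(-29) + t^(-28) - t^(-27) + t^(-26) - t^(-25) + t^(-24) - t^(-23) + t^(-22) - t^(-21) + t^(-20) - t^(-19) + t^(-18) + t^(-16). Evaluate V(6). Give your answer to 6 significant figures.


Substituting t = 6 into V(t) = -t^(-49) + t^(-48) - t^(-47) + t^(-46) - t^(-45) + t^(-44) - t^(-43) + t^(-42) - t^(-41) + t^(-40) - t^(-39) + t^(-38) - t^(-37) + t^(-36) - t^(-35) + t^(-34) - t^(-33) + t^(-32) - t^(-31) + t^(-30) - t^(-29) + t^(-28) - t^(-27) + t^(-26) - t^(-25) + t^(-24) - t^(-23) + t^(-22) - t^(-21) + t^(-20) - t^(-19) + t^(-18) + t^(-16):
  (-)t^(-49) = -7.42316e-39
  (+)t^(-48) = 4.4539e-38
  (-)t^(-47) = -2.67234e-37
  (+)t^(-46) = 1.6034e-36
  (-)t^(-45) = -9.62041e-36
  (+)t^(-44) = 5.77225e-35
  (-)t^(-43) = -3.46335e-34
  (+)t^(-42) = 2.07801e-33
  (-)t^(-41) = -1.24681e-32
  (+)t^(-40) = 7.48083e-32
  (-)t^(-39) = -4.4885e-31
  (+)t^(-38) = 2.6931e-30
  (-)t^(-37) = -1.61586e-29
  (+)t^(-36) = 9.69516e-29
  (-)t^(-35) = -5.8171e-28
  (+)t^(-34) = 3.49026e-27
  (-)t^(-33) = -2.09415e-26
  (+)t^(-32) = 1.25649e-25
  (-)t^(-31) = -7.53896e-25
  (+)t^(-30) = 4.52337e-24
  (-)t^(-29) = -2.71402e-23
  (+)t^(-28) = 1.62841e-22
  (-)t^(-27) = -9.77049e-22
  (+)t^(-26) = 5.86229e-21
  (-)t^(-25) = -3.51738e-20
  (+)t^(-24) = 2.11043e-19
  (-)t^(-23) = -1.26626e-18
  (+)t^(-22) = 7.59753e-18
  (-)t^(-21) = -4.55852e-17
  (+)t^(-20) = 2.73511e-16
  (-)t^(-19) = -1.64107e-15
  (+)t^(-18) = 9.8464e-15
  (+)t^(-16) = 3.5447e-13
Sum = (-7.42316e-39) + (4.4539e-38) + (-2.67234e-37) + (1.6034e-36) + (-9.62041e-36) + (5.77225e-35) + (-3.46335e-34) + (2.07801e-33) + (-1.24681e-32) + (7.48083e-32) + (-4.4885e-31) + (2.6931e-30) + (-1.61586e-29) + (9.69516e-29) + (-5.8171e-28) + (3.49026e-27) + (-2.09415e-26) + (1.25649e-25) + (-7.53896e-25) + (4.52337e-24) + (-2.71402e-23) + (1.62841e-22) + (-9.77049e-22) + (5.86229e-21) + (-3.51738e-20) + (2.11043e-19) + (-1.26626e-18) + (7.59753e-18) + (-4.55852e-17) + (2.73511e-16) + (-1.64107e-15) + (9.8464e-15) + (3.5447e-13)
= 3.629101869e-13
Rounded to 6 significant figures: 3.6291e-13

3.6291e-13


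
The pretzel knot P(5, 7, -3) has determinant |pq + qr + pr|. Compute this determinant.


Step 1: Compute pq + qr + pr.
pq = 5*7 = 35
qr = 7*(-3) = -21
pr = 5*(-3) = -15
pq + qr + pr = 35 + (-21) + (-15) = -1
Step 2: Take absolute value.
det(P(5,7,-3)) = |-1| = 1

1


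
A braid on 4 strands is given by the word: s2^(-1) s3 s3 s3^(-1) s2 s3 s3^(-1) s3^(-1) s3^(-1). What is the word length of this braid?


The word length counts the number of generators (including inverses).
Listing each generator: s2^(-1), s3, s3, s3^(-1), s2, s3, s3^(-1), s3^(-1), s3^(-1)
There are 9 generators in this braid word.

9


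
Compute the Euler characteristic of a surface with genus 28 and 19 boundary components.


chi = 2 - 2g - b
= 2 - 2*28 - 19
= 2 - 56 - 19 = -73

-73


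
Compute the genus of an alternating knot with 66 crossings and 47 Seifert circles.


For alternating knots, g = (c - s + 1)/2.
= (66 - 47 + 1)/2
= 20/2 = 10

10


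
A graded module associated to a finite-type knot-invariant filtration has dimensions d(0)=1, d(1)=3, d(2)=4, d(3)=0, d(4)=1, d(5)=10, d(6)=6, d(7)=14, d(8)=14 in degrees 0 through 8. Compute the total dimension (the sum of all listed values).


Total dimension = d(0) + d(1) + ... + d(8)
= 1 + 3 + 4 + 0 + 1 + 10 + 6 + 14 + 14
= 53

53


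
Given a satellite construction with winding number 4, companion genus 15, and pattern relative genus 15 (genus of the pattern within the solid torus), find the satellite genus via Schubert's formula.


Schubert: g(satellite) = g_rel(pattern) + |winding| * g(companion),
where g_rel(pattern) is the genus of the pattern relative to the solid torus.
= 15 + 4 * 15
= 15 + 60 = 75

75


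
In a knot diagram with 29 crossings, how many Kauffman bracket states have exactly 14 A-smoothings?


We choose which 14 of 29 crossings get A-smoothings.
C(29, 14) = 29! / (14! * 15!)
= 77558760

77558760


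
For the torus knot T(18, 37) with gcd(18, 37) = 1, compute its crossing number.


For a torus knot T(p, q) with gcd(p,q)=1,
the crossing number is min(p*(q-1), q*(p-1)).
p*(q-1) = 18*36 = 648
q*(p-1) = 37*17 = 629
min(648, 629) = 629

629


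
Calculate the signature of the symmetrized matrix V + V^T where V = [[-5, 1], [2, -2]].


Step 1: V + V^T = [[-10, 3], [3, -4]]
Step 2: trace = -14, det = 31
Step 3: Discriminant = (-14)^2 - 4*31 = 72
Step 4: Eigenvalues: -2.75736, -11.2426
Step 5: Signature = (# positive eigenvalues) - (# negative eigenvalues) = -2

-2


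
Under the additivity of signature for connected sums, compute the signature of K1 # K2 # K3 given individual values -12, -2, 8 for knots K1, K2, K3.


The signature is additive under connected sum.
signature(K1 # K2 # K3) = (-12) + (-2) + (8)
= -6

-6


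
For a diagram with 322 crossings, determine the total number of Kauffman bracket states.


Each crossing contributes 2 choices (A-smoothing or B-smoothing).
Total states = 2^322 = 8543948143683640329580086824678208458410818089426611079788166431288878903122562200091848347746304

8543948143683640329580086824678208458410818089426611079788166431288878903122562200091848347746304


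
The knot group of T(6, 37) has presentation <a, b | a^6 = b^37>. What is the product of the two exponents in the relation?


The relation is a^6 = b^37.
Product of exponents = 6 * 37
= 222

222


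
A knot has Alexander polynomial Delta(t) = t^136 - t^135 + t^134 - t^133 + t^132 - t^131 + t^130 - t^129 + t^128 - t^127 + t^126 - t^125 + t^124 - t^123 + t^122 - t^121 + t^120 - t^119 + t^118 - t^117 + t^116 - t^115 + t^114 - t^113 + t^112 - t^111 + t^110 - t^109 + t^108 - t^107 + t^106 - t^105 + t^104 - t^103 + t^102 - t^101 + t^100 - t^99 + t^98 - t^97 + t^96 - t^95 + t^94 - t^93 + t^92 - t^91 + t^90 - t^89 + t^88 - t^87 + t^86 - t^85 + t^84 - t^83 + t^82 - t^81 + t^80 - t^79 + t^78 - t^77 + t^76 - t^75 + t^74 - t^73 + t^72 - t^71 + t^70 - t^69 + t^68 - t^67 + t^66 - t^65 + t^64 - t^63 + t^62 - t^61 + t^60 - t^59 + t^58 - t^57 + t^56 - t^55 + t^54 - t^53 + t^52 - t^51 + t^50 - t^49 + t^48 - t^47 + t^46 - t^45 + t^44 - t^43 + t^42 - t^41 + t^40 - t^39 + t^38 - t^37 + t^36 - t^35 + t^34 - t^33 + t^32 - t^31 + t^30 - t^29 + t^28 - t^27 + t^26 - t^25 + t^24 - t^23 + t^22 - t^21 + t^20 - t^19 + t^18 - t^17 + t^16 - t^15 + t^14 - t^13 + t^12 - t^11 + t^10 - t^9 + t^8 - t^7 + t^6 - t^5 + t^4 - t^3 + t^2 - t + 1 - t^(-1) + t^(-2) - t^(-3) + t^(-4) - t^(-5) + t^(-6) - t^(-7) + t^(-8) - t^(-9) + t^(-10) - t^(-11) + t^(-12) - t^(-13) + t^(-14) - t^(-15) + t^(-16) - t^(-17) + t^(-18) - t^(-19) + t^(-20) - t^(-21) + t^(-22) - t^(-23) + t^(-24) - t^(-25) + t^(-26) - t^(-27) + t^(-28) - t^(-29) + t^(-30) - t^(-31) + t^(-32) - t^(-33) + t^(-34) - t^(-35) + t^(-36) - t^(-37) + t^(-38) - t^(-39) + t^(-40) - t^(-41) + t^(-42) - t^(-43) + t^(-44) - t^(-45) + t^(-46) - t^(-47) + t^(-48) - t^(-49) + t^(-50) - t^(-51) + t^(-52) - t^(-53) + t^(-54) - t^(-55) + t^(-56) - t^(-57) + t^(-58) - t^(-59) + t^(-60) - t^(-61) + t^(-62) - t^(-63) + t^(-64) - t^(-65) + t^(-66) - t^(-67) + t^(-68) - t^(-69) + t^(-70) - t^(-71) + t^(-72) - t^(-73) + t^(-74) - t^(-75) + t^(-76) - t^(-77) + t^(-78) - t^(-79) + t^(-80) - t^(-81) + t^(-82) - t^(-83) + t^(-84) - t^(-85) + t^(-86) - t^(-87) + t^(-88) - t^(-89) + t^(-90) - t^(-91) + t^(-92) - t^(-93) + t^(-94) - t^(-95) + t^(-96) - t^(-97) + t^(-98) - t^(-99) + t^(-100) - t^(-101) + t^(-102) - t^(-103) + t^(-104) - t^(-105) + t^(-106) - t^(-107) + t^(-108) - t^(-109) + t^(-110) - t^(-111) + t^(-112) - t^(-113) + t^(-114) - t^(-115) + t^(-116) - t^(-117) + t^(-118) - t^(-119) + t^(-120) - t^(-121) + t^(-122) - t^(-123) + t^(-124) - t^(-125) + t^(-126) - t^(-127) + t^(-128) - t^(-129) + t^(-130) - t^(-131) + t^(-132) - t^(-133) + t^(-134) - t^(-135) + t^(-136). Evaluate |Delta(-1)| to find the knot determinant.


Step 1: The polynomial has 273 terms with alternating signs, exponents from 136 down to -136.
Step 2: Substitute t = -1. The i-th term has coefficient (-1)^i and exponent (m-i),
  so its value is (-1)^i * (-1)^(m-i) = (-1)^m = 1 for every i.
Step 3: All 273 terms equal 1, so Delta(-1) = 273 * (1) = 273
Step 4: |Delta(-1)| = 273

273


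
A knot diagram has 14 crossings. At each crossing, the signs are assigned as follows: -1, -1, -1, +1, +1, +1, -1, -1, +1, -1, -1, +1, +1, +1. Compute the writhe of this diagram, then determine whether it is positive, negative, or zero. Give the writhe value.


Step 1: Count positive crossings (+1).
Positive crossings: 7
Step 2: Count negative crossings (-1).
Negative crossings: 7
Step 3: Writhe = (positive) - (negative)
w = 7 - 7 = 0
Step 4: |w| = 0, and w is zero

0


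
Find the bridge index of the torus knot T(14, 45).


The bridge number of T(p,q) is min(p,q).
min(14, 45) = 14

14


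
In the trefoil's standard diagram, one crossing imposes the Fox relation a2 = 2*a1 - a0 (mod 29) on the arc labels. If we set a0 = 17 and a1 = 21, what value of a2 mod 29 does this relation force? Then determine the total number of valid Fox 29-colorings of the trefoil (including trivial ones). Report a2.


Step 1: Apply the given crossing relation 2*a1 - a0 - a2 = 0 (mod 29).
  a2 = 2*a1 - a0 mod 29
  a2 = 2*21 - 17 mod 29
  a2 = 42 - 17 mod 29
  a2 = 25 mod 29 = 25
Step 2: The trefoil has determinant 3.
  Number of Fox p-colorings (p prime) is p^2 if p = 3, else p.
  Since 29 does not divide 3, only trivial (constant) colorings exist.
  (So the trial a0 = 17, a1 = 21 with a0 != a1 does NOT extend to a valid coloring of the whole trefoil: the other two crossing relations require 3*(a1 - a0) = 0 (mod 29), which fails.)
  Total colorings = 29
Step 3: a2 = 25, total Fox 29-colorings = 29

25


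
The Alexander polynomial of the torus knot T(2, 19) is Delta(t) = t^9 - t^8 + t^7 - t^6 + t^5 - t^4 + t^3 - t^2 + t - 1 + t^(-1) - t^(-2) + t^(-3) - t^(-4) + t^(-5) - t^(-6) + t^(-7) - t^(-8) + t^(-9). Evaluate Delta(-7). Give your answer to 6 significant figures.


Substituting t = -7 into Delta(t) = t^9 - t^8 + t^7 - t^6 + t^5 - t^4 + t^3 - t^2 + t - 1 + t^(-1) - t^(-2) + t^(-3) - t^(-4) + t^(-5) - t^(-6) + t^(-7) - t^(-8) + t^(-9):
Term values: (-40353607) + (-5764801) + (-823543) + (-117649) + (-16807) + (-2401) + (-343) + (-49) + (-7) + (-1) + (-0.142857) + (-0.0204082) + (-0.00291545) + (-0.000416493) + (-5.9499e-05) + (-8.49986e-06) + (-1.21427e-06) + (-1.73467e-07) + (-2.47809e-08)
Sum = -47079208.17
Rounded to 6 significant figures: -4.70792e+07

-4.70792e+07


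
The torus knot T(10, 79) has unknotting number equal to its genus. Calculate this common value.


For a torus knot T(p,q), both the unknotting number and genus equal (p-1)(q-1)/2.
= (10-1)(79-1)/2
= 9*78/2
= 702/2 = 351

351


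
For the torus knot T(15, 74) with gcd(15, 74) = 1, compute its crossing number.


For a torus knot T(p, q) with gcd(p,q)=1,
the crossing number is min(p*(q-1), q*(p-1)).
p*(q-1) = 15*73 = 1095
q*(p-1) = 74*14 = 1036
min(1095, 1036) = 1036

1036


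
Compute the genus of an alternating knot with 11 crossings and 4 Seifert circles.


For alternating knots, g = (c - s + 1)/2.
= (11 - 4 + 1)/2
= 8/2 = 4

4


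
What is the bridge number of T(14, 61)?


The bridge number of T(p,q) is min(p,q).
min(14, 61) = 14

14


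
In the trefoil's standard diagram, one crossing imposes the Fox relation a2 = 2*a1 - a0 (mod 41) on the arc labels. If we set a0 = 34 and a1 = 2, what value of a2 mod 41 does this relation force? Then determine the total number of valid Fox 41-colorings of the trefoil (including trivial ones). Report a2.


Step 1: Apply the given crossing relation 2*a1 - a0 - a2 = 0 (mod 41).
  a2 = 2*a1 - a0 mod 41
  a2 = 2*2 - 34 mod 41
  a2 = 4 - 34 mod 41
  a2 = -30 mod 41 = 11
Step 2: The trefoil has determinant 3.
  Number of Fox p-colorings (p prime) is p^2 if p = 3, else p.
  Since 41 does not divide 3, only trivial (constant) colorings exist.
  (So the trial a0 = 34, a1 = 2 with a0 != a1 does NOT extend to a valid coloring of the whole trefoil: the other two crossing relations require 3*(a1 - a0) = 0 (mod 41), which fails.)
  Total colorings = 41
Step 3: a2 = 11, total Fox 41-colorings = 41

11


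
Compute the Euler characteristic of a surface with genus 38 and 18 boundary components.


chi = 2 - 2g - b
= 2 - 2*38 - 18
= 2 - 76 - 18 = -92

-92


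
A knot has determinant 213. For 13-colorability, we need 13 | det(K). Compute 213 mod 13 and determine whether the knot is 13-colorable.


Step 1: A knot is p-colorable if and only if p divides its determinant.
Step 2: Compute 213 mod 13.
213 = 16 * 13 + 5
Step 3: 213 mod 13 = 5
Step 4: The knot is 13-colorable: no

5


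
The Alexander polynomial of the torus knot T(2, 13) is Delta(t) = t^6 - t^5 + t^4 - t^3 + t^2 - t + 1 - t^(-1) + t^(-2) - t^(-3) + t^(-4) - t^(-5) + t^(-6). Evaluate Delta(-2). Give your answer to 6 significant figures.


Substituting t = -2 into Delta(t) = t^6 - t^5 + t^4 - t^3 + t^2 - t + 1 - t^(-1) + t^(-2) - t^(-3) + t^(-4) - t^(-5) + t^(-6):
Term values: (64) + (32) + (16) + (8) + (4) + (2) + (1) + (0.5) + (0.25) + (0.125) + (0.0625) + (0.03125) + (0.015625)
Sum = 127.984375
Rounded to 6 significant figures: 127.984

127.984


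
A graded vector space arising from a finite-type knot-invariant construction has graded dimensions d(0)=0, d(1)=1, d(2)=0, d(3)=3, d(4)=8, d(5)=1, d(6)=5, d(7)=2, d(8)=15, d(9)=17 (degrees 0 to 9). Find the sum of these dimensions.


Total dimension = d(0) + d(1) + ... + d(9)
= 0 + 1 + 0 + 3 + 8 + 1 + 5 + 2 + 15 + 17
= 52

52


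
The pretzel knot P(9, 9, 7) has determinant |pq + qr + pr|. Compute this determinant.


Step 1: Compute pq + qr + pr.
pq = 9*9 = 81
qr = 9*7 = 63
pr = 9*7 = 63
pq + qr + pr = 81 + 63 + 63 = 207
Step 2: Take absolute value.
det(P(9,9,7)) = |207| = 207

207


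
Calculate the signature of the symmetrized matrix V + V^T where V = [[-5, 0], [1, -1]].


Step 1: V + V^T = [[-10, 1], [1, -2]]
Step 2: trace = -12, det = 19
Step 3: Discriminant = (-12)^2 - 4*19 = 68
Step 4: Eigenvalues: -1.87689, -10.1231
Step 5: Signature = (# positive eigenvalues) - (# negative eigenvalues) = -2

-2


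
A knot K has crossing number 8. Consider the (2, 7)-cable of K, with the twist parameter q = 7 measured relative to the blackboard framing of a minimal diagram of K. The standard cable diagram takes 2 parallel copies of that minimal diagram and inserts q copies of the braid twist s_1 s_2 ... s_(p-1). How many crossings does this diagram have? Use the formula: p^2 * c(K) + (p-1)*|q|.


Step 1: Each of the c(K) crossings of the companion diagram becomes p*p = p^2 crossings among the p parallel strands, and each of the |q| twists s_1 s_2 ... s_(p-1) adds (p-1) crossings.
  Crossings = p^2 * c(K) + (p-1)*|q|
Step 2: = 2^2 * 8 + (2-1)*7
Step 3: = 4*8 + 1*7
Step 4: = 32 + 7 = 39

39


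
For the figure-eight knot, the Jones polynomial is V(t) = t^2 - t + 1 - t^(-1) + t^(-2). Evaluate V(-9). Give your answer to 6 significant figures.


Substituting t = -9 into V(t) = t^2 - t + 1 - t^(-1) + t^(-2):
  (+)t^(2) = 81
  (-)t^(1) = 9
  (+)t^(0) = 1
  (-)t^(-1) = 0.111111
  (+)t^(-2) = 0.0123457
Sum = (81) + (9) + (1) + (0.111111) + (0.0123457)
= 91.12345679
Rounded to 6 significant figures: 91.1235

91.1235


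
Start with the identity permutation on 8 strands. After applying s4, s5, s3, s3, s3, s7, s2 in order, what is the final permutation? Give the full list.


Starting with identity [1, 2, 3, 4, 5, 6, 7, 8].
Apply generators in sequence:
  After s4: [1, 2, 3, 5, 4, 6, 7, 8]
  After s5: [1, 2, 3, 5, 6, 4, 7, 8]
  After s3: [1, 2, 5, 3, 6, 4, 7, 8]
  After s3: [1, 2, 3, 5, 6, 4, 7, 8]
  After s3: [1, 2, 5, 3, 6, 4, 7, 8]
  After s7: [1, 2, 5, 3, 6, 4, 8, 7]
  After s2: [1, 5, 2, 3, 6, 4, 8, 7]
Final permutation: [1, 5, 2, 3, 6, 4, 8, 7]

[1, 5, 2, 3, 6, 4, 8, 7]


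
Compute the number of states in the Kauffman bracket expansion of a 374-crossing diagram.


Each crossing contributes 2 choices (A-smoothing or B-smoothing).
Total states = 2^374 = 38478521676166483605741250097796497856523182881313912761668255277583712667477744737709244389536050430475222646784

38478521676166483605741250097796497856523182881313912761668255277583712667477744737709244389536050430475222646784


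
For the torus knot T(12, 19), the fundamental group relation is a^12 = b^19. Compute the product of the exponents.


The relation is a^12 = b^19.
Product of exponents = 12 * 19
= 228

228


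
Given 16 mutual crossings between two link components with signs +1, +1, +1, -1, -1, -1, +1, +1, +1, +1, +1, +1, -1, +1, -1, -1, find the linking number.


Step 1: Count positive crossings: 10
Step 2: Count negative crossings: 6
Step 3: Sum of signs = 10 - 6 = 4
Step 4: Linking number = sum/2 = 4/2 = 2

2


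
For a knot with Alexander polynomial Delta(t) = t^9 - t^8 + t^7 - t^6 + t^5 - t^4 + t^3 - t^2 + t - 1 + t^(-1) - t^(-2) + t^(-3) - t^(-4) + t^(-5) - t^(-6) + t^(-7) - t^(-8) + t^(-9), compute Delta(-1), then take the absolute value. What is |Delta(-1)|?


Step 1: The polynomial has 19 terms with alternating signs, exponents from 9 down to -9.
Step 2: Substitute t = -1. The i-th term has coefficient (-1)^i and exponent (m-i),
  so its value is (-1)^i * (-1)^(m-i) = (-1)^m = -1 for every i.
Step 3: All 19 terms equal -1, so Delta(-1) = 19 * (-1) = -19
Step 4: |Delta(-1)| = 19

19


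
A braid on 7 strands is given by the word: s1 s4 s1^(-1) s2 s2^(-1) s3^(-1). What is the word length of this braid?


The word length counts the number of generators (including inverses).
Listing each generator: s1, s4, s1^(-1), s2, s2^(-1), s3^(-1)
There are 6 generators in this braid word.

6


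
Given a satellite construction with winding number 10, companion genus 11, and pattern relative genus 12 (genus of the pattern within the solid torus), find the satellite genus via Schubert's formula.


Schubert: g(satellite) = g_rel(pattern) + |winding| * g(companion),
where g_rel(pattern) is the genus of the pattern relative to the solid torus.
= 12 + 10 * 11
= 12 + 110 = 122

122


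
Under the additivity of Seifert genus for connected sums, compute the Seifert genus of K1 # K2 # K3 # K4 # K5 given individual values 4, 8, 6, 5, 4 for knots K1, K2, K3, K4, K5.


The Seifert genus is additive under connected sum.
Seifert genus(K1 # K2 # K3 # K4 # K5) = (4) + (8) + (6) + (5) + (4)
= 27

27


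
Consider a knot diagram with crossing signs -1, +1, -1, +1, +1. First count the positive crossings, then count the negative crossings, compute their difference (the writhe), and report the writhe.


Step 1: Count positive crossings (+1).
Positive crossings: 3
Step 2: Count negative crossings (-1).
Negative crossings: 2
Step 3: Writhe = (positive) - (negative)
w = 3 - 2 = 1
Step 4: |w| = 1, and w is positive

1


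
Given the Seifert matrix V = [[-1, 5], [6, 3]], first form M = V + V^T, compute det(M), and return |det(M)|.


Step 1: Form V + V^T where V = [[-1, 5], [6, 3]]
  V^T = [[-1, 6], [5, 3]]
  V + V^T = [[-2, 11], [11, 6]]
Step 2: det(V + V^T) = (-2)*6 - 11*11
  = -12 - 121 = -133
Step 3: Knot determinant = |det(V + V^T)| = |-133| = 133

133


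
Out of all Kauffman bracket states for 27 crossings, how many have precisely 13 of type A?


We choose which 13 of 27 crossings get A-smoothings.
C(27, 13) = 27! / (13! * 14!)
= 20058300

20058300


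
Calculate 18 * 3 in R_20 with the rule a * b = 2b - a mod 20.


18 * 3 = 2*3 - 18 mod 20
= 6 - 18 mod 20
= -12 mod 20 = 8

8


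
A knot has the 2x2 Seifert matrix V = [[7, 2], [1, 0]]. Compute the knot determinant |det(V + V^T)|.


Step 1: Form V + V^T where V = [[7, 2], [1, 0]]
  V^T = [[7, 1], [2, 0]]
  V + V^T = [[14, 3], [3, 0]]
Step 2: det(V + V^T) = 14*0 - 3*3
  = 0 - 9 = -9
Step 3: Knot determinant = |det(V + V^T)| = |-9| = 9

9


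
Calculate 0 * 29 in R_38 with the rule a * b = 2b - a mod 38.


0 * 29 = 2*29 - 0 mod 38
= 58 - 0 mod 38
= 58 mod 38 = 20

20


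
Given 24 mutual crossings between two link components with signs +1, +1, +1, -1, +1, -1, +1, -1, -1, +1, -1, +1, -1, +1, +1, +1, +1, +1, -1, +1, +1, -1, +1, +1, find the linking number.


Step 1: Count positive crossings: 16
Step 2: Count negative crossings: 8
Step 3: Sum of signs = 16 - 8 = 8
Step 4: Linking number = sum/2 = 8/2 = 4

4


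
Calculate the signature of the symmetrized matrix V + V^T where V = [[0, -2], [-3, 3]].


Step 1: V + V^T = [[0, -5], [-5, 6]]
Step 2: trace = 6, det = -25
Step 3: Discriminant = 6^2 - 4*(-25) = 136
Step 4: Eigenvalues: 8.83095, -2.83095
Step 5: Signature = (# positive eigenvalues) - (# negative eigenvalues) = 0

0


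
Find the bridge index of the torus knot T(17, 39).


The bridge number of T(p,q) is min(p,q).
min(17, 39) = 17

17


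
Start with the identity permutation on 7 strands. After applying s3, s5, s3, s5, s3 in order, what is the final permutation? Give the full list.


Starting with identity [1, 2, 3, 4, 5, 6, 7].
Apply generators in sequence:
  After s3: [1, 2, 4, 3, 5, 6, 7]
  After s5: [1, 2, 4, 3, 6, 5, 7]
  After s3: [1, 2, 3, 4, 6, 5, 7]
  After s5: [1, 2, 3, 4, 5, 6, 7]
  After s3: [1, 2, 4, 3, 5, 6, 7]
Final permutation: [1, 2, 4, 3, 5, 6, 7]

[1, 2, 4, 3, 5, 6, 7]


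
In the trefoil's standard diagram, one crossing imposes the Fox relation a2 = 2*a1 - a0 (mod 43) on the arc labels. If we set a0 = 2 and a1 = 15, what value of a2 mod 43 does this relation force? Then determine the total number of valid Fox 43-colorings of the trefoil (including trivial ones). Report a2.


Step 1: Apply the given crossing relation 2*a1 - a0 - a2 = 0 (mod 43).
  a2 = 2*a1 - a0 mod 43
  a2 = 2*15 - 2 mod 43
  a2 = 30 - 2 mod 43
  a2 = 28 mod 43 = 28
Step 2: The trefoil has determinant 3.
  Number of Fox p-colorings (p prime) is p^2 if p = 3, else p.
  Since 43 does not divide 3, only trivial (constant) colorings exist.
  (So the trial a0 = 2, a1 = 15 with a0 != a1 does NOT extend to a valid coloring of the whole trefoil: the other two crossing relations require 3*(a1 - a0) = 0 (mod 43), which fails.)
  Total colorings = 43
Step 3: a2 = 28, total Fox 43-colorings = 43

28


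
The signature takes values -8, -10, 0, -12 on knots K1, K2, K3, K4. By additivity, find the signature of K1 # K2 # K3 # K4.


The signature is additive under connected sum.
signature(K1 # K2 # K3 # K4) = (-8) + (-10) + (0) + (-12)
= -30

-30


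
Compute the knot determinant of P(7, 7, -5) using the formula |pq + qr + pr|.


Step 1: Compute pq + qr + pr.
pq = 7*7 = 49
qr = 7*(-5) = -35
pr = 7*(-5) = -35
pq + qr + pr = 49 + (-35) + (-35) = -21
Step 2: Take absolute value.
det(P(7,7,-5)) = |-21| = 21

21


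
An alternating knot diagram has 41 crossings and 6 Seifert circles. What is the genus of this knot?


For alternating knots, g = (c - s + 1)/2.
= (41 - 6 + 1)/2
= 36/2 = 18

18


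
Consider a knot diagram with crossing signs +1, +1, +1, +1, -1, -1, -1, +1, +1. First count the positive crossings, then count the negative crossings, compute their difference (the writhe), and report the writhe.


Step 1: Count positive crossings (+1).
Positive crossings: 6
Step 2: Count negative crossings (-1).
Negative crossings: 3
Step 3: Writhe = (positive) - (negative)
w = 6 - 3 = 3
Step 4: |w| = 3, and w is positive

3


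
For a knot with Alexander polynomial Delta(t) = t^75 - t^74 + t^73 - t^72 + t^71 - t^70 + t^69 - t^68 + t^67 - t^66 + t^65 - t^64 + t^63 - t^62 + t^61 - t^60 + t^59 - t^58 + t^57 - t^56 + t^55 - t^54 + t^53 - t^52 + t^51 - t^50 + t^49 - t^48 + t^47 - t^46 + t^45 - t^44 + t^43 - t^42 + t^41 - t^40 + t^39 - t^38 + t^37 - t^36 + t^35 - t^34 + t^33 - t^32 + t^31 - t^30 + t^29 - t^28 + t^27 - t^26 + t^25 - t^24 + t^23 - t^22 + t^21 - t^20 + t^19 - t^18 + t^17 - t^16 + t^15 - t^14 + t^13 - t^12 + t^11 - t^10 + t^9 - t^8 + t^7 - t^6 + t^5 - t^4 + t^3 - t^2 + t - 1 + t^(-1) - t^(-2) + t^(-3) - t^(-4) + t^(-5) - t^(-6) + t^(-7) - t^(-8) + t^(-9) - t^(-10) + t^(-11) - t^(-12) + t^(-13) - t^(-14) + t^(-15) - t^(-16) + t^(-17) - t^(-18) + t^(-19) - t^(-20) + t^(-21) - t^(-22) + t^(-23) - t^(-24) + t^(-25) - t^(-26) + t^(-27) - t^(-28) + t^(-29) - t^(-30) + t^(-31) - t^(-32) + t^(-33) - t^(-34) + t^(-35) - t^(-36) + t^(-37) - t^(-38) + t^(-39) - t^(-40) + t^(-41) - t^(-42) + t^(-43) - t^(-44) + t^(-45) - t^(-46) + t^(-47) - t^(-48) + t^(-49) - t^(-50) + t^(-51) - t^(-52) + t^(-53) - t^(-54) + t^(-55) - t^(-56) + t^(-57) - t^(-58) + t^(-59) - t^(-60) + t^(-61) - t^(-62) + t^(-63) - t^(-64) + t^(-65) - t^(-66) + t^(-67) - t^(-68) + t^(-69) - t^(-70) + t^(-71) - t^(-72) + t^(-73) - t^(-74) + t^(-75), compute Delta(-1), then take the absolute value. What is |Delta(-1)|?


Step 1: The polynomial has 151 terms with alternating signs, exponents from 75 down to -75.
Step 2: Substitute t = -1. The i-th term has coefficient (-1)^i and exponent (m-i),
  so its value is (-1)^i * (-1)^(m-i) = (-1)^m = -1 for every i.
Step 3: All 151 terms equal -1, so Delta(-1) = 151 * (-1) = -151
Step 4: |Delta(-1)| = 151

151


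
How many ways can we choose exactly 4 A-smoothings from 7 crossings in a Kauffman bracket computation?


We choose which 4 of 7 crossings get A-smoothings.
C(7, 4) = 7! / (4! * 3!)
= 35

35


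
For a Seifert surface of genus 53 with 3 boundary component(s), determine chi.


chi = 2 - 2g - b
= 2 - 2*53 - 3
= 2 - 106 - 3 = -107

-107


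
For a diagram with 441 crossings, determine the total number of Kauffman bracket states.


Each crossing contributes 2 choices (A-smoothing or B-smoothing).
Total states = 2^441 = 5678427533559428832416592249125035424637823130369672345949142181098744438385921275985867583701277855943457200048954515105739075223552

5678427533559428832416592249125035424637823130369672345949142181098744438385921275985867583701277855943457200048954515105739075223552


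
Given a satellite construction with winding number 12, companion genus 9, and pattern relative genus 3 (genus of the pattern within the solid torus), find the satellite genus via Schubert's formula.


Schubert: g(satellite) = g_rel(pattern) + |winding| * g(companion),
where g_rel(pattern) is the genus of the pattern relative to the solid torus.
= 3 + 12 * 9
= 3 + 108 = 111

111


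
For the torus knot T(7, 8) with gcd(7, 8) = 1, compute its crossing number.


For a torus knot T(p, q) with gcd(p,q)=1,
the crossing number is min(p*(q-1), q*(p-1)).
p*(q-1) = 7*7 = 49
q*(p-1) = 8*6 = 48
min(49, 48) = 48

48


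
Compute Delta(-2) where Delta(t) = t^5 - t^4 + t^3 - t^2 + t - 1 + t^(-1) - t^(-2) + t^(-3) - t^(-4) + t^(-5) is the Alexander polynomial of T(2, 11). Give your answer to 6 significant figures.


Substituting t = -2 into Delta(t) = t^5 - t^4 + t^3 - t^2 + t - 1 + t^(-1) - t^(-2) + t^(-3) - t^(-4) + t^(-5):
Term values: (-32) + (-16) + (-8) + (-4) + (-2) + (-1) + (-0.5) + (-0.25) + (-0.125) + (-0.0625) + (-0.03125)
Sum = -63.96875
Rounded to 6 significant figures: -63.9688

-63.9688


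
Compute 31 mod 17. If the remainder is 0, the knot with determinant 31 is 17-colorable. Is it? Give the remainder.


Step 1: A knot is p-colorable if and only if p divides its determinant.
Step 2: Compute 31 mod 17.
31 = 1 * 17 + 14
Step 3: 31 mod 17 = 14
Step 4: The knot is 17-colorable: no

14


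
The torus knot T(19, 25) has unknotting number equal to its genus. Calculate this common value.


For a torus knot T(p,q), both the unknotting number and genus equal (p-1)(q-1)/2.
= (19-1)(25-1)/2
= 18*24/2
= 432/2 = 216

216


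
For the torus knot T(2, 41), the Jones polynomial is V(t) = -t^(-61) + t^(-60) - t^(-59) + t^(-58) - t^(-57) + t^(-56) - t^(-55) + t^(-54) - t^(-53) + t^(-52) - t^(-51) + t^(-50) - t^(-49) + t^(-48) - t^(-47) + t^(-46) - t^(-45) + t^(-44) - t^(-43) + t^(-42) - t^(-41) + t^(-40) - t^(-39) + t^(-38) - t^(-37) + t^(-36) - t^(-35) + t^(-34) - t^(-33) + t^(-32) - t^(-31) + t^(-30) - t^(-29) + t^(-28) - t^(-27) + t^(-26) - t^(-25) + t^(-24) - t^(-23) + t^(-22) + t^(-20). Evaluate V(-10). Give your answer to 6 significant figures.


Substituting t = -10 into V(t) = -t^(-61) + t^(-60) - t^(-59) + t^(-58) - t^(-57) + t^(-56) - t^(-55) + t^(-54) - t^(-53) + t^(-52) - t^(-51) + t^(-50) - t^(-49) + t^(-48) - t^(-47) + t^(-46) - t^(-45) + t^(-44) - t^(-43) + t^(-42) - t^(-41) + t^(-40) - t^(-39) + t^(-38) - t^(-37) + t^(-36) - t^(-35) + t^(-34) - t^(-33) + t^(-32) - t^(-31) + t^(-30) - t^(-29) + t^(-28) - t^(-27) + t^(-26) - t^(-25) + t^(-24) - t^(-23) + t^(-22) + t^(-20):
  (-)t^(-61) = 1e-61
  (+)t^(-60) = 1e-60
  (-)t^(-59) = 1e-59
  (+)t^(-58) = 1e-58
  (-)t^(-57) = 1e-57
  (+)t^(-56) = 1e-56
  (-)t^(-55) = 1e-55
  (+)t^(-54) = 1e-54
  (-)t^(-53) = 1e-53
  (+)t^(-52) = 1e-52
  (-)t^(-51) = 1e-51
  (+)t^(-50) = 1e-50
  (-)t^(-49) = 1e-49
  (+)t^(-48) = 1e-48
  (-)t^(-47) = 1e-47
  (+)t^(-46) = 1e-46
  (-)t^(-45) = 1e-45
  (+)t^(-44) = 1e-44
  (-)t^(-43) = 1e-43
  (+)t^(-42) = 1e-42
  (-)t^(-41) = 1e-41
  (+)t^(-40) = 1e-40
  (-)t^(-39) = 1e-39
  (+)t^(-38) = 1e-38
  (-)t^(-37) = 1e-37
  (+)t^(-36) = 1e-36
  (-)t^(-35) = 1e-35
  (+)t^(-34) = 1e-34
  (-)t^(-33) = 1e-33
  (+)t^(-32) = 1e-32
  (-)t^(-31) = 1e-31
  (+)t^(-30) = 1e-30
  (-)t^(-29) = 1e-29
  (+)t^(-28) = 1e-28
  (-)t^(-27) = 1e-27
  (+)t^(-26) = 1e-26
  (-)t^(-25) = 1e-25
  (+)t^(-24) = 1e-24
  (-)t^(-23) = 1e-23
  (+)t^(-22) = 1e-22
  (+)t^(-20) = 1e-20
Sum = (1e-61) + (1e-60) + (1e-59) + (1e-58) + (1e-57) + (1e-56) + (1e-55) + (1e-54) + (1e-53) + (1e-52) + (1e-51) + (1e-50) + (1e-49) + (1e-48) + (1e-47) + (1e-46) + (1e-45) + (1e-44) + (1e-43) + (1e-42) + (1e-41) + (1e-40) + (1e-39) + (1e-38) + (1e-37) + (1e-36) + (1e-35) + (1e-34) + (1e-33) + (1e-32) + (1e-31) + (1e-30) + (1e-29) + (1e-28) + (1e-27) + (1e-26) + (1e-25) + (1e-24) + (1e-23) + (1e-22) + (1e-20)
= 1.011111111e-20
Rounded to 6 significant figures: 1.01111e-20

1.01111e-20


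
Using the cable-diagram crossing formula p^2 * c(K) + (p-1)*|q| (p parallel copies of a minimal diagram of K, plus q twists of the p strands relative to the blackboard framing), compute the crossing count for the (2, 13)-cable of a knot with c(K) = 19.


Step 1: Each of the c(K) crossings of the companion diagram becomes p*p = p^2 crossings among the p parallel strands, and each of the |q| twists s_1 s_2 ... s_(p-1) adds (p-1) crossings.
  Crossings = p^2 * c(K) + (p-1)*|q|
Step 2: = 2^2 * 19 + (2-1)*13
Step 3: = 4*19 + 1*13
Step 4: = 76 + 13 = 89

89


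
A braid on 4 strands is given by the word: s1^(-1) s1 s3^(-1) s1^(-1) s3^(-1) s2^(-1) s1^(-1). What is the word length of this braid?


The word length counts the number of generators (including inverses).
Listing each generator: s1^(-1), s1, s3^(-1), s1^(-1), s3^(-1), s2^(-1), s1^(-1)
There are 7 generators in this braid word.

7


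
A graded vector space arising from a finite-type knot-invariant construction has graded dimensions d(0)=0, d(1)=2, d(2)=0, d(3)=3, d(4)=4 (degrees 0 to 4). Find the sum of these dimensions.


Total dimension = d(0) + d(1) + ... + d(4)
= 0 + 2 + 0 + 3 + 4
= 9

9


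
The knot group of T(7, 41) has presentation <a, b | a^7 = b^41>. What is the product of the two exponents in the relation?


The relation is a^7 = b^41.
Product of exponents = 7 * 41
= 287

287


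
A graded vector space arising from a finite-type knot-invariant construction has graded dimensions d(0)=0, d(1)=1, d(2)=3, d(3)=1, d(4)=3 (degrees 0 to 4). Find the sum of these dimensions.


Total dimension = d(0) + d(1) + ... + d(4)
= 0 + 1 + 3 + 1 + 3
= 8

8


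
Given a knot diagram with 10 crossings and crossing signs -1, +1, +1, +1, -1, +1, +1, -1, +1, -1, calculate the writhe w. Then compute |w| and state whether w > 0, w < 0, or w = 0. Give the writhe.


Step 1: Count positive crossings (+1).
Positive crossings: 6
Step 2: Count negative crossings (-1).
Negative crossings: 4
Step 3: Writhe = (positive) - (negative)
w = 6 - 4 = 2
Step 4: |w| = 2, and w is positive

2


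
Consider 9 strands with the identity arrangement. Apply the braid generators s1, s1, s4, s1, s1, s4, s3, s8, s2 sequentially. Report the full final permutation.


Starting with identity [1, 2, 3, 4, 5, 6, 7, 8, 9].
Apply generators in sequence:
  After s1: [2, 1, 3, 4, 5, 6, 7, 8, 9]
  After s1: [1, 2, 3, 4, 5, 6, 7, 8, 9]
  After s4: [1, 2, 3, 5, 4, 6, 7, 8, 9]
  After s1: [2, 1, 3, 5, 4, 6, 7, 8, 9]
  After s1: [1, 2, 3, 5, 4, 6, 7, 8, 9]
  After s4: [1, 2, 3, 4, 5, 6, 7, 8, 9]
  After s3: [1, 2, 4, 3, 5, 6, 7, 8, 9]
  After s8: [1, 2, 4, 3, 5, 6, 7, 9, 8]
  After s2: [1, 4, 2, 3, 5, 6, 7, 9, 8]
Final permutation: [1, 4, 2, 3, 5, 6, 7, 9, 8]

[1, 4, 2, 3, 5, 6, 7, 9, 8]


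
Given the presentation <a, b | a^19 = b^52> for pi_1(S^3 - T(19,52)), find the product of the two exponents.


The relation is a^19 = b^52.
Product of exponents = 19 * 52
= 988

988


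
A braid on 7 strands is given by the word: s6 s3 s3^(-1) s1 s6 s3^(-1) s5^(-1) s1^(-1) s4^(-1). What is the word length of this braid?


The word length counts the number of generators (including inverses).
Listing each generator: s6, s3, s3^(-1), s1, s6, s3^(-1), s5^(-1), s1^(-1), s4^(-1)
There are 9 generators in this braid word.

9


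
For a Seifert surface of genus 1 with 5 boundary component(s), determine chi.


chi = 2 - 2g - b
= 2 - 2*1 - 5
= 2 - 2 - 5 = -5

-5


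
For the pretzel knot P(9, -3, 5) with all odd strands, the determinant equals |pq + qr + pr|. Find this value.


Step 1: Compute pq + qr + pr.
pq = 9*(-3) = -27
qr = (-3)*5 = -15
pr = 9*5 = 45
pq + qr + pr = -27 + (-15) + 45 = 3
Step 2: Take absolute value.
det(P(9,-3,5)) = |3| = 3

3


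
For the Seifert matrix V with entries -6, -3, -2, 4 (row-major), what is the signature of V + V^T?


Step 1: V + V^T = [[-12, -5], [-5, 8]]
Step 2: trace = -4, det = -121
Step 3: Discriminant = (-4)^2 - 4*(-121) = 500
Step 4: Eigenvalues: 9.18034, -13.1803
Step 5: Signature = (# positive eigenvalues) - (# negative eigenvalues) = 0

0


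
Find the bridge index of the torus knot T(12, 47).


The bridge number of T(p,q) is min(p,q).
min(12, 47) = 12

12


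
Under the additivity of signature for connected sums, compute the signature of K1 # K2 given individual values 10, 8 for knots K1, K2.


The signature is additive under connected sum.
signature(K1 # K2) = (10) + (8)
= 18

18


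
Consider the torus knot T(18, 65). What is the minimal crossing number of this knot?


For a torus knot T(p, q) with gcd(p,q)=1,
the crossing number is min(p*(q-1), q*(p-1)).
p*(q-1) = 18*64 = 1152
q*(p-1) = 65*17 = 1105
min(1152, 1105) = 1105

1105


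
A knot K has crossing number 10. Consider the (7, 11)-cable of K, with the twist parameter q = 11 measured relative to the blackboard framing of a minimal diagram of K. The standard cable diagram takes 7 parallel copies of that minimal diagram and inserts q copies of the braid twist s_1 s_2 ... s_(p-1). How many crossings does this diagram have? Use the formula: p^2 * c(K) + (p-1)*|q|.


Step 1: Each of the c(K) crossings of the companion diagram becomes p*p = p^2 crossings among the p parallel strands, and each of the |q| twists s_1 s_2 ... s_(p-1) adds (p-1) crossings.
  Crossings = p^2 * c(K) + (p-1)*|q|
Step 2: = 7^2 * 10 + (7-1)*11
Step 3: = 49*10 + 6*11
Step 4: = 490 + 66 = 556

556


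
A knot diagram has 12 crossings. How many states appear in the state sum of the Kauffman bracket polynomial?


Each crossing contributes 2 choices (A-smoothing or B-smoothing).
Total states = 2^12 = 4096

4096


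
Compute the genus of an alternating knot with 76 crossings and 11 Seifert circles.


For alternating knots, g = (c - s + 1)/2.
= (76 - 11 + 1)/2
= 66/2 = 33

33


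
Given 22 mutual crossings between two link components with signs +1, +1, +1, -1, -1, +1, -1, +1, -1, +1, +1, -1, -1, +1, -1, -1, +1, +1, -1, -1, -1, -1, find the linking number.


Step 1: Count positive crossings: 10
Step 2: Count negative crossings: 12
Step 3: Sum of signs = 10 - 12 = -2
Step 4: Linking number = sum/2 = -2/2 = -1

-1


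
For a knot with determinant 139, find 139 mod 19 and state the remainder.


Step 1: A knot is p-colorable if and only if p divides its determinant.
Step 2: Compute 139 mod 19.
139 = 7 * 19 + 6
Step 3: 139 mod 19 = 6
Step 4: The knot is 19-colorable: no

6


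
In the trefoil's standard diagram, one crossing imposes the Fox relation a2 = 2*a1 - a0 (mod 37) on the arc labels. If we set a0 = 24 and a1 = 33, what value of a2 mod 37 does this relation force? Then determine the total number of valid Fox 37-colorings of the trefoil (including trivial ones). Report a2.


Step 1: Apply the given crossing relation 2*a1 - a0 - a2 = 0 (mod 37).
  a2 = 2*a1 - a0 mod 37
  a2 = 2*33 - 24 mod 37
  a2 = 66 - 24 mod 37
  a2 = 42 mod 37 = 5
Step 2: The trefoil has determinant 3.
  Number of Fox p-colorings (p prime) is p^2 if p = 3, else p.
  Since 37 does not divide 3, only trivial (constant) colorings exist.
  (So the trial a0 = 24, a1 = 33 with a0 != a1 does NOT extend to a valid coloring of the whole trefoil: the other two crossing relations require 3*(a1 - a0) = 0 (mod 37), which fails.)
  Total colorings = 37
Step 3: a2 = 5, total Fox 37-colorings = 37

5
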